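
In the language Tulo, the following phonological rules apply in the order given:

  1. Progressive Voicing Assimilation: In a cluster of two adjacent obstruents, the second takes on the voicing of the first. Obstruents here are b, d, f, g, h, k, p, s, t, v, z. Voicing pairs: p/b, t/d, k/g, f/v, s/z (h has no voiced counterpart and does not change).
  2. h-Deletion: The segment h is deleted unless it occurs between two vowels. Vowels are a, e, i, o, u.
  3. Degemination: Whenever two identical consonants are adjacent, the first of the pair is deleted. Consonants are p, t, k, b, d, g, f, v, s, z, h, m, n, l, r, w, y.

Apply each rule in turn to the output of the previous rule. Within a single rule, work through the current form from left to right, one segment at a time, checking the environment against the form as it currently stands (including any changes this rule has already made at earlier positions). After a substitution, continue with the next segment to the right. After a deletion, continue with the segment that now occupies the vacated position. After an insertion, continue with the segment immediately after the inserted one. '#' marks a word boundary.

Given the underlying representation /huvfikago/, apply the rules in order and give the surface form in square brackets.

1 Progressive Voicing Assimilation: [huvfikago] → [huvvikago]
2 h-Deletion: [huvvikago] → [uvvikago]
3 Degemination: [uvvikago] → [uvikago]

[uvikago]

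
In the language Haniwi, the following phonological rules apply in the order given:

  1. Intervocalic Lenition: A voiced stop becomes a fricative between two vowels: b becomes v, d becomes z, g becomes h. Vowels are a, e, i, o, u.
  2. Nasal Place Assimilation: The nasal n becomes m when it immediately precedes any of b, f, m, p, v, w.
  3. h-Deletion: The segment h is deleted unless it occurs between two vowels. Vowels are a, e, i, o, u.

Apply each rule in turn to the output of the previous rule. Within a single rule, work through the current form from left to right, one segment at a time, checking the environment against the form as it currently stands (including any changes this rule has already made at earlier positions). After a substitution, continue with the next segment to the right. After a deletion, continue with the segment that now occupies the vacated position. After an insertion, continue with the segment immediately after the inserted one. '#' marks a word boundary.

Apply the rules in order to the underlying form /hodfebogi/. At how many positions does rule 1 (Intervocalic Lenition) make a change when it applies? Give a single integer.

1 Intervocalic Lenition: [hodfebogi] → [hodfevohi]
2 Nasal Place Assimilation: no change — [hodfevohi]
3 h-Deletion: [hodfevohi] → [odfevohi]
Rule 1 changed 2 position(s).

2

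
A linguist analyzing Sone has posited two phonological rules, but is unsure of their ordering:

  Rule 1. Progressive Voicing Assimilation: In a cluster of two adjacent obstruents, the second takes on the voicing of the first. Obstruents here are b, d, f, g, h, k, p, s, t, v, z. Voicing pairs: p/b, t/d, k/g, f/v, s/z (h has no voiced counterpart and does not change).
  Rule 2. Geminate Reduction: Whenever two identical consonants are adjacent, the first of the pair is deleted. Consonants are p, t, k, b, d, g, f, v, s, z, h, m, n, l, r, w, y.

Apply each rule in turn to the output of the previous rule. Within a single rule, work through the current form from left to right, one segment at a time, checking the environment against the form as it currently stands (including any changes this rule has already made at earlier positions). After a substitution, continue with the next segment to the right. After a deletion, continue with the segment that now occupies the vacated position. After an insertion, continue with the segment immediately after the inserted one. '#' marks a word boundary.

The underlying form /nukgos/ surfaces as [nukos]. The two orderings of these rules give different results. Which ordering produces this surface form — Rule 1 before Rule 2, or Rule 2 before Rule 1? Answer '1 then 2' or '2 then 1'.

1 then 2

Order 1 then 2:
  1 Progressive Voicing Assimilation: [nukgos] → [nukkos]
  2 Geminate Reduction: [nukkos] → [nukos]
  result: [nukos]
Order 2 then 1:
  2 Geminate Reduction: no change — [nukgos]
  1 Progressive Voicing Assimilation: [nukgos] → [nukkos]
  result: [nukkos]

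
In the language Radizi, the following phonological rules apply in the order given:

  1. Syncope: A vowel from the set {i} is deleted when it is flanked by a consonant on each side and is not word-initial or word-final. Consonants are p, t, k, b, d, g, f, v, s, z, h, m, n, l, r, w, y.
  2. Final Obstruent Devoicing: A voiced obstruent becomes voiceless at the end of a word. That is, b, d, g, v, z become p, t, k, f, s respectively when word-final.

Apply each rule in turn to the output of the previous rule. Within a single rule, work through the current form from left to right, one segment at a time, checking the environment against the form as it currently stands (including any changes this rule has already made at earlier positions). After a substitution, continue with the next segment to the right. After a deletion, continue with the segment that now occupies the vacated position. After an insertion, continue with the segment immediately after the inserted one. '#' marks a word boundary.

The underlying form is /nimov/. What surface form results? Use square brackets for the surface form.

1 Syncope: [nimov] → [nmov]
2 Final Obstruent Devoicing: [nmov] → [nmof]

[nmof]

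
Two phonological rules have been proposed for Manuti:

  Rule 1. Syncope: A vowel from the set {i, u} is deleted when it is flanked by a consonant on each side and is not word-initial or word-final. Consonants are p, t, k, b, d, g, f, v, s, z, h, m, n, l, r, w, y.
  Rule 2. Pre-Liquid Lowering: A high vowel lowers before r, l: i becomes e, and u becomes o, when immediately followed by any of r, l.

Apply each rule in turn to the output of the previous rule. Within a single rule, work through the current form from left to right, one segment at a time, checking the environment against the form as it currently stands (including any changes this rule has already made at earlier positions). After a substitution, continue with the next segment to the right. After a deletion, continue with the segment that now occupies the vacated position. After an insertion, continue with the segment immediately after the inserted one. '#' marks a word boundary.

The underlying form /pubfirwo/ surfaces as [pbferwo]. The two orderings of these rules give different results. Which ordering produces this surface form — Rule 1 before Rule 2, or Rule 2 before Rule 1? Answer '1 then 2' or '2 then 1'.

2 then 1

Order 1 then 2:
  1 Syncope: [pubfirwo] → [pbfrwo]
  2 Pre-Liquid Lowering: no change — [pbfrwo]
  result: [pbfrwo]
Order 2 then 1:
  2 Pre-Liquid Lowering: [pubfirwo] → [pubferwo]
  1 Syncope: [pubferwo] → [pbferwo]
  result: [pbferwo]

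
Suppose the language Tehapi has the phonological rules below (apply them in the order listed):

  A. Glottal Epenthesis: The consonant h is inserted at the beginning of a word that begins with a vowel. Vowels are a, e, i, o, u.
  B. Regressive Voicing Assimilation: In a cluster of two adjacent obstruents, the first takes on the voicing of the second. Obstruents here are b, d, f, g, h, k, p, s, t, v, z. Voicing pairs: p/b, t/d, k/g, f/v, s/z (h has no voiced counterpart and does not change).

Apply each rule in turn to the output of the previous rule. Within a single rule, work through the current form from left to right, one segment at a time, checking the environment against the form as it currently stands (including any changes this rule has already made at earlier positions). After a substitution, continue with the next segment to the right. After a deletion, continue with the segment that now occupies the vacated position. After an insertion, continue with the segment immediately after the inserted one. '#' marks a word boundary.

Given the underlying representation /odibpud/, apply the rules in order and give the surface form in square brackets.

A Glottal Epenthesis: [odibpud] → [hodibpud]
B Regressive Voicing Assimilation: [hodibpud] → [hodippud]

[hodippud]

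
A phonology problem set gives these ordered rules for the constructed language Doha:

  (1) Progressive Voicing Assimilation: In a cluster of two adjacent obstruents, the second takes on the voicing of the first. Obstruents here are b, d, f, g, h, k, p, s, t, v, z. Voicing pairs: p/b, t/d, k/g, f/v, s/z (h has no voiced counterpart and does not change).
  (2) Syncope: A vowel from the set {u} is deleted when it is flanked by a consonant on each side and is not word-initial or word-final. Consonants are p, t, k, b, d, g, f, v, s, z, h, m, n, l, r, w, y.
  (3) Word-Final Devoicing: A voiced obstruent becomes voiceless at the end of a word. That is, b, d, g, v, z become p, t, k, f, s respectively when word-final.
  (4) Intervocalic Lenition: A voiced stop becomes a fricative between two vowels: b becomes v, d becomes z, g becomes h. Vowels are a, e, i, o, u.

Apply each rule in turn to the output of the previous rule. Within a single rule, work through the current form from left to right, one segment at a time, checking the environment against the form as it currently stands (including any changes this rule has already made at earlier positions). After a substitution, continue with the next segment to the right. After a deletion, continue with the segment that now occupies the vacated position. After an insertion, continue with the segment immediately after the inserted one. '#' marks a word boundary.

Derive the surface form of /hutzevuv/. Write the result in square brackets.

[htsevf]

(1) Progressive Voicing Assimilation: [hutzevuv] → [hutsevuv]
(2) Syncope: [hutsevuv] → [htsevv]
(3) Word-Final Devoicing: [htsevv] → [htsevf]
(4) Intervocalic Lenition: no change — [htsevf]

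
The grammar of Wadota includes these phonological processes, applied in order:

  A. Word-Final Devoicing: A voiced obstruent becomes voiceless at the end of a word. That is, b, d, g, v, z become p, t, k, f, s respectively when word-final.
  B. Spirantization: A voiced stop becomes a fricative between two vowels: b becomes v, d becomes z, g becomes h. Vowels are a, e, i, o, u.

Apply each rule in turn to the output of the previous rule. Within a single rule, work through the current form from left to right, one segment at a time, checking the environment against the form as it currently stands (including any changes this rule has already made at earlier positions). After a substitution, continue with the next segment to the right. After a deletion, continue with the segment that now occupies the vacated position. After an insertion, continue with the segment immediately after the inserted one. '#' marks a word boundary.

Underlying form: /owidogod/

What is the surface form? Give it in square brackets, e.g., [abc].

A Word-Final Devoicing: [owidogod] → [owidogot]
B Spirantization: [owidogot] → [owizohot]

[owizohot]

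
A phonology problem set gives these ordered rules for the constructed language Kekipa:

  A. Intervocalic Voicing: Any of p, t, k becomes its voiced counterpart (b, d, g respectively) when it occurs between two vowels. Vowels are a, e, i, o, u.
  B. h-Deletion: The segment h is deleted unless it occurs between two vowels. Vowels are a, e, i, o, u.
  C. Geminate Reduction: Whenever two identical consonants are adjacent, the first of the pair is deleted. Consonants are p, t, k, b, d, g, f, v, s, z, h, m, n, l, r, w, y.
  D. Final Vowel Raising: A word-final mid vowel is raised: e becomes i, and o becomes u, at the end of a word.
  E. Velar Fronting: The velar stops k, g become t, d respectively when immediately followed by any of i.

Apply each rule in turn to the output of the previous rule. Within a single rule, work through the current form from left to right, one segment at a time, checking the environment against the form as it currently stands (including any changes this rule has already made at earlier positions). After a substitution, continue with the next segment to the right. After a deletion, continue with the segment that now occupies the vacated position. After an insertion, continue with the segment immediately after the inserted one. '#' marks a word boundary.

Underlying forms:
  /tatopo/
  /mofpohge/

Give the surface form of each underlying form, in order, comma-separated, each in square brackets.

/tatopo/:
  A Intervocalic Voicing: [tatopo] → [tadobo]
  B h-Deletion: no change — [tadobo]
  C Geminate Reduction: no change — [tadobo]
  D Final Vowel Raising: [tadobo] → [tadobu]
  E Velar Fronting: no change — [tadobu]
/mofpohge/:
  A Intervocalic Voicing: no change — [mofpohge]
  B h-Deletion: [mofpohge] → [mofpoge]
  C Geminate Reduction: no change — [mofpoge]
  D Final Vowel Raising: [mofpoge] → [mofpogi]
  E Velar Fronting: [mofpogi] → [mofpodi]

[tadobu], [mofpodi]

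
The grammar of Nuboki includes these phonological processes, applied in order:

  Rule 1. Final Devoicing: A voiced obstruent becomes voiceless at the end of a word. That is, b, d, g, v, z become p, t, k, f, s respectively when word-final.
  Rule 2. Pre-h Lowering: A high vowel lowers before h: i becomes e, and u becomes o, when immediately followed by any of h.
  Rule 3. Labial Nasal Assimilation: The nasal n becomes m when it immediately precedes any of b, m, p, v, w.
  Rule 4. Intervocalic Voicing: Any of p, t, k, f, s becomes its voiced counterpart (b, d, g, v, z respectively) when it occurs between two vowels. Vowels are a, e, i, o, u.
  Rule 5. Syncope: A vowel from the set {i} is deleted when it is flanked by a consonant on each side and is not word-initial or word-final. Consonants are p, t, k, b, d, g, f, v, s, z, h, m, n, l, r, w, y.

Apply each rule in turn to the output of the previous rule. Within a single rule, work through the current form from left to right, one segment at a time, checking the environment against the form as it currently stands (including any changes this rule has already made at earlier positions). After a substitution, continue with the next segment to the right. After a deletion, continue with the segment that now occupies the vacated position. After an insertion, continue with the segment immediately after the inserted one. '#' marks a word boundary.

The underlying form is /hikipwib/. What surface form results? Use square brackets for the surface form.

Rule 1 Final Devoicing: [hikipwib] → [hikipwip]
Rule 2 Pre-h Lowering: no change — [hikipwip]
Rule 3 Labial Nasal Assimilation: no change — [hikipwip]
Rule 4 Intervocalic Voicing: [hikipwip] → [higipwip]
Rule 5 Syncope: [higipwip] → [hgpwp]

[hgpwp]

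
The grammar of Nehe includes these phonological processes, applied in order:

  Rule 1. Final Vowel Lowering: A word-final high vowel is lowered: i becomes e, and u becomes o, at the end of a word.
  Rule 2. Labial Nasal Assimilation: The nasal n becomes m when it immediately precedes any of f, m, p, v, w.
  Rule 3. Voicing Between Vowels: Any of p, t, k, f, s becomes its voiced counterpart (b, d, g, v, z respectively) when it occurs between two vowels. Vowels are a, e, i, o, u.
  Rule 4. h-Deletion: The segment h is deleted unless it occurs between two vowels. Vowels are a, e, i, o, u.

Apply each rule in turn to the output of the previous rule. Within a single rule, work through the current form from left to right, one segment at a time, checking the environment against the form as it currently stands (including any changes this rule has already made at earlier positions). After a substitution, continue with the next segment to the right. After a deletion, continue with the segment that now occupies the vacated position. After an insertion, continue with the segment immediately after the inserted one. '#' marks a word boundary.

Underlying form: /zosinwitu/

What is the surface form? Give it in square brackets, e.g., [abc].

Rule 1 Final Vowel Lowering: [zosinwitu] → [zosinwito]
Rule 2 Labial Nasal Assimilation: [zosinwito] → [zosimwito]
Rule 3 Voicing Between Vowels: [zosimwito] → [zozimwido]
Rule 4 h-Deletion: no change — [zozimwido]

[zozimwido]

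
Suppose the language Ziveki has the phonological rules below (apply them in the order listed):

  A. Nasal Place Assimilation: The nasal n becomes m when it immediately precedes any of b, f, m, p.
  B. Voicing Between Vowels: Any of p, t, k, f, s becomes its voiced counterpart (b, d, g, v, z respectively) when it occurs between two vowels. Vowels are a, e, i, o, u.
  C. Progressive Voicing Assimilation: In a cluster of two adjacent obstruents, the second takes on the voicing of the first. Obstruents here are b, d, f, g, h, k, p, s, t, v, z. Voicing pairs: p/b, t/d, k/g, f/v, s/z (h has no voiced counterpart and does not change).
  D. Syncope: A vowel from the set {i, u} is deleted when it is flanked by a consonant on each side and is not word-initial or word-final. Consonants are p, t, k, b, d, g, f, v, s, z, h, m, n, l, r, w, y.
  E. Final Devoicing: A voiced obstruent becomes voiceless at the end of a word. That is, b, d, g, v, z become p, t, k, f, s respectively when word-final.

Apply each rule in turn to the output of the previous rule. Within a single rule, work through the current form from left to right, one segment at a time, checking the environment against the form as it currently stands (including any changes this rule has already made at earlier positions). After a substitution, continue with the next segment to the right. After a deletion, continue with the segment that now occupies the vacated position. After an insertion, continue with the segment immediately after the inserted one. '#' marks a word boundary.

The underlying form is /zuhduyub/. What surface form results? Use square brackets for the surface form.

[zhtyp]

A Nasal Place Assimilation: no change — [zuhduyub]
B Voicing Between Vowels: no change — [zuhduyub]
C Progressive Voicing Assimilation: [zuhduyub] → [zuhtuyub]
D Syncope: [zuhtuyub] → [zhtyb]
E Final Devoicing: [zhtyb] → [zhtyp]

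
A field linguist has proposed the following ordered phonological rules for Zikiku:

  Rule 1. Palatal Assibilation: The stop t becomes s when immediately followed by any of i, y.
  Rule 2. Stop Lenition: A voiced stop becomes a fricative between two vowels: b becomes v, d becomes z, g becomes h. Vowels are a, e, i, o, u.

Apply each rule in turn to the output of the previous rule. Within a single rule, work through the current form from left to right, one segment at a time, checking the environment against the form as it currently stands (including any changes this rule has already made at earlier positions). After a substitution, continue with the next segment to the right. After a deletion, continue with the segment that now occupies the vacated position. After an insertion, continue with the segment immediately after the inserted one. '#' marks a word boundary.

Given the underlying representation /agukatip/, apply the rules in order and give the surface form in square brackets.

Rule 1 Palatal Assibilation: [agukatip] → [agukasip]
Rule 2 Stop Lenition: [agukasip] → [ahukasip]

[ahukasip]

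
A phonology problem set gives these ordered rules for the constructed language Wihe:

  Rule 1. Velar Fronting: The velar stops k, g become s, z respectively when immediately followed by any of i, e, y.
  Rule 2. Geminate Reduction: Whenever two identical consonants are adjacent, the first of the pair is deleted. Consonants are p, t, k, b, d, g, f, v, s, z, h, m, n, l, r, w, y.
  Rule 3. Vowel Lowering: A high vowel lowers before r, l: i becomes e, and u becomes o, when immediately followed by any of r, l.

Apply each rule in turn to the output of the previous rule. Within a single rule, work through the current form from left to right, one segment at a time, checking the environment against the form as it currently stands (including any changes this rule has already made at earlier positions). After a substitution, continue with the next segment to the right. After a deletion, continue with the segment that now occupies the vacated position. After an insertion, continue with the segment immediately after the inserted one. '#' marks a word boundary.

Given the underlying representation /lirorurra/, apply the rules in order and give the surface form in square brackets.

Rule 1 Velar Fronting: no change — [lirorurra]
Rule 2 Geminate Reduction: [lirorurra] → [lirorura]
Rule 3 Vowel Lowering: [lirorura] → [lerorora]

[lerorora]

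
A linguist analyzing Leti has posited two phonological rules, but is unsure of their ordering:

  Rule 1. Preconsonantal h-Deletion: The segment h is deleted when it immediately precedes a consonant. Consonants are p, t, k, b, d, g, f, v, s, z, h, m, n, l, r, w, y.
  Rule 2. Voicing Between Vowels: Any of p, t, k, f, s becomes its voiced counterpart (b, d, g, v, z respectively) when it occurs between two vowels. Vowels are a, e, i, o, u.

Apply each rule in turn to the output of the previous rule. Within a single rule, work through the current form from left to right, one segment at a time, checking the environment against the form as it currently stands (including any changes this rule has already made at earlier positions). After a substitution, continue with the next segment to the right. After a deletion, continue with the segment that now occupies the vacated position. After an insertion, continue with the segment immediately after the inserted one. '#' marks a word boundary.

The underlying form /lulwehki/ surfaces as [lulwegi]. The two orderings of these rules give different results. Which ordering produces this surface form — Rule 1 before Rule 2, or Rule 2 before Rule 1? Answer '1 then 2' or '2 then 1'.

Order 1 then 2:
  1 Preconsonantal h-Deletion: [lulwehki] → [lulweki]
  2 Voicing Between Vowels: [lulweki] → [lulwegi]
  result: [lulwegi]
Order 2 then 1:
  2 Voicing Between Vowels: no change — [lulwehki]
  1 Preconsonantal h-Deletion: [lulwehki] → [lulweki]
  result: [lulweki]

1 then 2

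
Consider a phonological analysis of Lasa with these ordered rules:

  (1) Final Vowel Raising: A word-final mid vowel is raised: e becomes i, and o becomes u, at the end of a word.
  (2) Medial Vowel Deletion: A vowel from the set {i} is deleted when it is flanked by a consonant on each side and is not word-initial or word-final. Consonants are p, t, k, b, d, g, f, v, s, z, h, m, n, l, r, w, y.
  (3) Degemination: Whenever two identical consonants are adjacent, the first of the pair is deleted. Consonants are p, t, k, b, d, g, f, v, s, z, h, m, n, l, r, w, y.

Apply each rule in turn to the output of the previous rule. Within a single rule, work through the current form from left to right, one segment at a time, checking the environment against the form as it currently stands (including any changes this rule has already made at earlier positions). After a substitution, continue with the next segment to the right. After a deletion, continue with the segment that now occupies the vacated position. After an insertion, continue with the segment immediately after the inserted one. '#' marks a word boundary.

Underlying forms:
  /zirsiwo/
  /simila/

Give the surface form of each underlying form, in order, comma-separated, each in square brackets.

/zirsiwo/:
  (1) Final Vowel Raising: [zirsiwo] → [zirsiwu]
  (2) Medial Vowel Deletion: [zirsiwu] → [zrswu]
  (3) Degemination: no change — [zrswu]
/simila/:
  (1) Final Vowel Raising: no change — [simila]
  (2) Medial Vowel Deletion: [simila] → [smla]
  (3) Degemination: no change — [smla]

[zrswu], [smla]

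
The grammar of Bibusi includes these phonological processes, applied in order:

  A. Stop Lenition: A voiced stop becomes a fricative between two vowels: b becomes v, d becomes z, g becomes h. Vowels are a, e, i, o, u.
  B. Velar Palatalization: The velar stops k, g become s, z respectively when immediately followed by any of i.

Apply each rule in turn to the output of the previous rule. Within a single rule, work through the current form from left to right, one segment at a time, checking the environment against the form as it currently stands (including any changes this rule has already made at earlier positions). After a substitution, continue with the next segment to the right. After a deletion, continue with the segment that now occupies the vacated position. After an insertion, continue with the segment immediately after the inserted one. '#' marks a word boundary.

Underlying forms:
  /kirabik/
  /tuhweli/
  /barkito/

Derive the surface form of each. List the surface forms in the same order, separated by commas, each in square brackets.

/kirabik/:
  A Stop Lenition: [kirabik] → [kiravik]
  B Velar Palatalization: [kiravik] → [siravik]
/tuhweli/:
  A Stop Lenition: no change — [tuhweli]
  B Velar Palatalization: no change — [tuhweli]
/barkito/:
  A Stop Lenition: no change — [barkito]
  B Velar Palatalization: [barkito] → [barsito]

[siravik], [tuhweli], [barsito]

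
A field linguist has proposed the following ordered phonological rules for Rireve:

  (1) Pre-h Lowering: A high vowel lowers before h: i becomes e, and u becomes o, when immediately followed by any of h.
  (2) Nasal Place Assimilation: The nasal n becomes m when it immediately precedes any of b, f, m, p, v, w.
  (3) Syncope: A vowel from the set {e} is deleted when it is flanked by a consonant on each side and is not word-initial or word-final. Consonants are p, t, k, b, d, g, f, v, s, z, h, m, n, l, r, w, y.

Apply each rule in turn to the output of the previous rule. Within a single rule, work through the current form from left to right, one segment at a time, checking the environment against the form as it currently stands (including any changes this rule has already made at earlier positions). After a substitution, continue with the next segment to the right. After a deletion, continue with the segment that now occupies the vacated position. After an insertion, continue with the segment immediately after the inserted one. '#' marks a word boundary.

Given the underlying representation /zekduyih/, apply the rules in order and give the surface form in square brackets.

(1) Pre-h Lowering: [zekduyih] → [zekduyeh]
(2) Nasal Place Assimilation: no change — [zekduyeh]
(3) Syncope: [zekduyeh] → [zkduyh]

[zkduyh]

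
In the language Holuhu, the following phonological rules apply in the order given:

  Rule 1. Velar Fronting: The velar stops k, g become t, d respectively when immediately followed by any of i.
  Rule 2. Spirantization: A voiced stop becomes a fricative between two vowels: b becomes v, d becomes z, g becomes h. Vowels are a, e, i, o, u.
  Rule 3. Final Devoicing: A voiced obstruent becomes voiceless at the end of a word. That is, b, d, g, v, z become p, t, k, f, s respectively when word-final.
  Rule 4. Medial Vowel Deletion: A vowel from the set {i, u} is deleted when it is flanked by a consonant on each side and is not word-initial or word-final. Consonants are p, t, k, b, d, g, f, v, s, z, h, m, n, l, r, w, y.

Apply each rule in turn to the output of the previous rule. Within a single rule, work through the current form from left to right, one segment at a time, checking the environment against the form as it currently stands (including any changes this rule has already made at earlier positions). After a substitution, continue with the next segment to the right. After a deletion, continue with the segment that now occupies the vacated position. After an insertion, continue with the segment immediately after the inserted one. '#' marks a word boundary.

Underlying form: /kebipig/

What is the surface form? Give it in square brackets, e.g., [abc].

Rule 1 Velar Fronting: no change — [kebipig]
Rule 2 Spirantization: [kebipig] → [kevipig]
Rule 3 Final Devoicing: [kevipig] → [kevipik]
Rule 4 Medial Vowel Deletion: [kevipik] → [kevpk]

[kevpk]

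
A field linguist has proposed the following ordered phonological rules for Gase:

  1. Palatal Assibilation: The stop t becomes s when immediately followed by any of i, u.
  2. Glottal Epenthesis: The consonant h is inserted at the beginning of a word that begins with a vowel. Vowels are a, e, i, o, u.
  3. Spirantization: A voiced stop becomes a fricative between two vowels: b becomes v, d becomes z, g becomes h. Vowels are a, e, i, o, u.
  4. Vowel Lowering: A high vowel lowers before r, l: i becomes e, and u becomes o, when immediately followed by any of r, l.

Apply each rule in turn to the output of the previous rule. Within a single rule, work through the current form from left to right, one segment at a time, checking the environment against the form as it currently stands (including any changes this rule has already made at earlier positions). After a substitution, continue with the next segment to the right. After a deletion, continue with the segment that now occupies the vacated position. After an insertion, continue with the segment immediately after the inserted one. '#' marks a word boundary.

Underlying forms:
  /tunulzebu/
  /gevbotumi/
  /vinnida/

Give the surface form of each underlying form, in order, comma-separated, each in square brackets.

/tunulzebu/:
  1 Palatal Assibilation: [tunulzebu] → [sunulzebu]
  2 Glottal Epenthesis: no change — [sunulzebu]
  3 Spirantization: [sunulzebu] → [sunulzevu]
  4 Vowel Lowering: [sunulzevu] → [sunolzevu]
/gevbotumi/:
  1 Palatal Assibilation: [gevbotumi] → [gevbosumi]
  2 Glottal Epenthesis: no change — [gevbosumi]
  3 Spirantization: no change — [gevbosumi]
  4 Vowel Lowering: no change — [gevbosumi]
/vinnida/:
  1 Palatal Assibilation: no change — [vinnida]
  2 Glottal Epenthesis: no change — [vinnida]
  3 Spirantization: [vinnida] → [vinniza]
  4 Vowel Lowering: no change — [vinniza]

[sunolzevu], [gevbosumi], [vinniza]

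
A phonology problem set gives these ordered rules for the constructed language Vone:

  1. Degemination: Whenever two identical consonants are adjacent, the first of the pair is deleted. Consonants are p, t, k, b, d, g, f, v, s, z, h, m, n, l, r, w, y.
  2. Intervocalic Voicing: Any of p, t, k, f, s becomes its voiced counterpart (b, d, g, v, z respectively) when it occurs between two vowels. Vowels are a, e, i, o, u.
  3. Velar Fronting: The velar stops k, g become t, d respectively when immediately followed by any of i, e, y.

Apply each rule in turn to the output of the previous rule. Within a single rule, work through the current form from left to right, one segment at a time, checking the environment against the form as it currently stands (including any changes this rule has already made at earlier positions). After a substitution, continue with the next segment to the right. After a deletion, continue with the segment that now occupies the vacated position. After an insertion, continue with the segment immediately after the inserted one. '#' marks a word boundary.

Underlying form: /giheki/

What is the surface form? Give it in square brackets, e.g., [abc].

1 Degemination: no change — [giheki]
2 Intervocalic Voicing: [giheki] → [gihegi]
3 Velar Fronting: [gihegi] → [dihedi]

[dihedi]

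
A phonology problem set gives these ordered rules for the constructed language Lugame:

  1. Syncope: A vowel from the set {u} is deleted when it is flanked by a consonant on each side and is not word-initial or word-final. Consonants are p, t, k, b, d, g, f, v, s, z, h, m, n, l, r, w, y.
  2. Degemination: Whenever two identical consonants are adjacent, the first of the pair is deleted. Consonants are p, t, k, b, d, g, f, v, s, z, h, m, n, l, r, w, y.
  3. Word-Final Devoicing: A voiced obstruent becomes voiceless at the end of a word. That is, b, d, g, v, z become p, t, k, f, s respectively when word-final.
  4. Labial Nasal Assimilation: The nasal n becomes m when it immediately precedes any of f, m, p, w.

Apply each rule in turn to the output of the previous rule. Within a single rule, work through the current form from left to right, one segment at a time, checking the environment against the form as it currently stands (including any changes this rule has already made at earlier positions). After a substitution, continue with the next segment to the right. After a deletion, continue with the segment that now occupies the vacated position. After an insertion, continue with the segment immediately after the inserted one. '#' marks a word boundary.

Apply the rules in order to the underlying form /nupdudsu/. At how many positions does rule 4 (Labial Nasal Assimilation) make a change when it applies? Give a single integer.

1 Syncope: [nupdudsu] → [npddsu]
2 Degemination: [npddsu] → [npdsu]
3 Word-Final Devoicing: no change — [npdsu]
4 Labial Nasal Assimilation: [npdsu] → [mpdsu]
Rule 4 changed 1 position(s).

1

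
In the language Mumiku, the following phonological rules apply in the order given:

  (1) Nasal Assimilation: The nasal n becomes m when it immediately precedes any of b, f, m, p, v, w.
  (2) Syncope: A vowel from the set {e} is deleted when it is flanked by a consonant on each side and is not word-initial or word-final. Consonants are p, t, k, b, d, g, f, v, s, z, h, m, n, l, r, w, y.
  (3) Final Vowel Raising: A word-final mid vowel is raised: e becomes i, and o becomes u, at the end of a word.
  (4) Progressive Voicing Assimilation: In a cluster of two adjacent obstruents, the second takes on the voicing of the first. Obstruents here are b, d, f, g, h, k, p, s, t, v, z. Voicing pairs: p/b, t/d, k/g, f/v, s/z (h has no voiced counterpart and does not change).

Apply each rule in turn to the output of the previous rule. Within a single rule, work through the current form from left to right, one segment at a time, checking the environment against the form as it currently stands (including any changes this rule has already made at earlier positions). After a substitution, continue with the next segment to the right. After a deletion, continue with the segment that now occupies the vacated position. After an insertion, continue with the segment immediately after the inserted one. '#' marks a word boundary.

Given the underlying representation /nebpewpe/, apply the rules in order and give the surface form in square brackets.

(1) Nasal Assimilation: no change — [nebpewpe]
(2) Syncope: [nebpewpe] → [nbpwpe]
(3) Final Vowel Raising: [nbpwpe] → [nbpwpi]
(4) Progressive Voicing Assimilation: [nbpwpi] → [nbbwpi]

[nbbwpi]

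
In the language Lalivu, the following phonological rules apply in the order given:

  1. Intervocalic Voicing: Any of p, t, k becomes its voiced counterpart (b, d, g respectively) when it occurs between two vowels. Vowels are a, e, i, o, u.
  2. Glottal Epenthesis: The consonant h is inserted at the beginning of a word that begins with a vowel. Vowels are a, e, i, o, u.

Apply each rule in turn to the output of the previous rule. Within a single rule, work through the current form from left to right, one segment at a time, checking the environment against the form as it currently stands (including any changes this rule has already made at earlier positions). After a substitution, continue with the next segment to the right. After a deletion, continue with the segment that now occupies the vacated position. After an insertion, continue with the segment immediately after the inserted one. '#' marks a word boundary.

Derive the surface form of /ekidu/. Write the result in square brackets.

1 Intervocalic Voicing: [ekidu] → [egidu]
2 Glottal Epenthesis: [egidu] → [hegidu]

[hegidu]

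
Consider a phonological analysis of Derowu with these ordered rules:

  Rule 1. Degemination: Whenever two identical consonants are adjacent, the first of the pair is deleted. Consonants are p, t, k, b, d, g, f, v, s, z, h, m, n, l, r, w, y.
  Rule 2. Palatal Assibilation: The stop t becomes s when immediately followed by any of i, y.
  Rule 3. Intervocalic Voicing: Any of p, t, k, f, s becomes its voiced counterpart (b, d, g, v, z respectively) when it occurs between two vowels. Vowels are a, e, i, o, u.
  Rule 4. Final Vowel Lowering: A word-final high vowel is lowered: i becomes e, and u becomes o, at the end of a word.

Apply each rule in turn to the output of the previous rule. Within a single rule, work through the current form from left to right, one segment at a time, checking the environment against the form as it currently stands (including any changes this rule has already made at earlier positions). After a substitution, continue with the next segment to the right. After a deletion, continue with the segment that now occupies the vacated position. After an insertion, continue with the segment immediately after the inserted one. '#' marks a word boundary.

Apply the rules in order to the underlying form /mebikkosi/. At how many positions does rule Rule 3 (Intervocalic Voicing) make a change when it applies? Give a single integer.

2

Rule 1 Degemination: [mebikkosi] → [mebikosi]
Rule 2 Palatal Assibilation: no change — [mebikosi]
Rule 3 Intervocalic Voicing: [mebikosi] → [mebigozi]
Rule 4 Final Vowel Lowering: [mebigozi] → [mebigoze]
Rule Rule 3 changed 2 position(s).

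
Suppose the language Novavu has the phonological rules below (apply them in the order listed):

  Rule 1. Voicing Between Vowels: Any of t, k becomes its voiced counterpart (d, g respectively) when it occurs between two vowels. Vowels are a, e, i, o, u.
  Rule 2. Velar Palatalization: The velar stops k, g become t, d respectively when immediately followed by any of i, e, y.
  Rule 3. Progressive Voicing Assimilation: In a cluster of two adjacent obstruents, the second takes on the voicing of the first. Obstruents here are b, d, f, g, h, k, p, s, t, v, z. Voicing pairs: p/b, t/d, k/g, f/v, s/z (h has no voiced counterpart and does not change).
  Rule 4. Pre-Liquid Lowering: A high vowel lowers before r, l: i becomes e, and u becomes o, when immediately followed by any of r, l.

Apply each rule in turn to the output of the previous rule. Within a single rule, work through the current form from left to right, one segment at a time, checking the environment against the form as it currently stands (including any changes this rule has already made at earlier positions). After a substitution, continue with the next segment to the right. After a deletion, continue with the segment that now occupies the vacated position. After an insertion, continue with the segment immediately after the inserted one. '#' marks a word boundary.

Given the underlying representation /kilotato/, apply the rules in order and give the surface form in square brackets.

Rule 1 Voicing Between Vowels: [kilotato] → [kilodado]
Rule 2 Velar Palatalization: [kilodado] → [tilodado]
Rule 3 Progressive Voicing Assimilation: no change — [tilodado]
Rule 4 Pre-Liquid Lowering: [tilodado] → [telodado]

[telodado]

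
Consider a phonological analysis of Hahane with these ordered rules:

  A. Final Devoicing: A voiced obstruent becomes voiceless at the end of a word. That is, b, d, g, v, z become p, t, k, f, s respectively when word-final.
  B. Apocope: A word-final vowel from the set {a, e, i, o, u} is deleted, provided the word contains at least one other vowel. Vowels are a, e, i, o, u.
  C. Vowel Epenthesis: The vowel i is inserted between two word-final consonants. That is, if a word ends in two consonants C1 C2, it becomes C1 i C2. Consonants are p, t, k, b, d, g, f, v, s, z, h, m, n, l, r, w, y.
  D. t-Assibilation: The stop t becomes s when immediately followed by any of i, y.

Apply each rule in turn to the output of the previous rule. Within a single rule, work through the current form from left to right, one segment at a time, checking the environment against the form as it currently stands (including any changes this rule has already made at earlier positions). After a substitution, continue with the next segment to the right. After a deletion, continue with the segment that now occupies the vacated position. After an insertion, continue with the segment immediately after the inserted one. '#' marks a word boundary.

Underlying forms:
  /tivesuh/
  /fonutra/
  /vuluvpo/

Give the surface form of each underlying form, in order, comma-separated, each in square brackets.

[sivesuh], [fonusir], [vuluvip]

/tivesuh/:
  A Final Devoicing: no change — [tivesuh]
  B Apocope: no change — [tivesuh]
  C Vowel Epenthesis: no change — [tivesuh]
  D t-Assibilation: [tivesuh] → [sivesuh]
/fonutra/:
  A Final Devoicing: no change — [fonutra]
  B Apocope: [fonutra] → [fonutr]
  C Vowel Epenthesis: [fonutr] → [fonutir]
  D t-Assibilation: [fonutir] → [fonusir]
/vuluvpo/:
  A Final Devoicing: no change — [vuluvpo]
  B Apocope: [vuluvpo] → [vuluvp]
  C Vowel Epenthesis: [vuluvp] → [vuluvip]
  D t-Assibilation: no change — [vuluvip]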